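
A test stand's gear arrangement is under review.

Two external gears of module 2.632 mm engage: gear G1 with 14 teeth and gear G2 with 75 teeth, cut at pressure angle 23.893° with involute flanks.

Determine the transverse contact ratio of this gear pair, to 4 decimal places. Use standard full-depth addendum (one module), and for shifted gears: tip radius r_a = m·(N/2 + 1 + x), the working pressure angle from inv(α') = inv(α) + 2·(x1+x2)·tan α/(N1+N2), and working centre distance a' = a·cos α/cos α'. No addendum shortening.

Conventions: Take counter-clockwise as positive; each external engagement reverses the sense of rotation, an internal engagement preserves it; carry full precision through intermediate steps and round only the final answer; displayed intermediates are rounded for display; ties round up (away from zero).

1.4931

topology: single-mesh involute geometry — m = 2.632, 14T/75T pair
base radii: r_b1 = 16.845127, r_b2 = 90.241750
tip radii: r_a1 = 21.056000, r_a2 = 101.332000
no profile shift: α' = α, a' = a
action lengths: √(r_a1²−r_b1²) = 12.633164, √(r_a2²−r_b2²) = 46.093392
base pitch p_b = π·m·cos α = 7.560075
CR = (12.633164 + 46.093392 − 117.124000·sin 23.89300°)/7.560075 = 1.493085
contact ratio ≈ 1.4931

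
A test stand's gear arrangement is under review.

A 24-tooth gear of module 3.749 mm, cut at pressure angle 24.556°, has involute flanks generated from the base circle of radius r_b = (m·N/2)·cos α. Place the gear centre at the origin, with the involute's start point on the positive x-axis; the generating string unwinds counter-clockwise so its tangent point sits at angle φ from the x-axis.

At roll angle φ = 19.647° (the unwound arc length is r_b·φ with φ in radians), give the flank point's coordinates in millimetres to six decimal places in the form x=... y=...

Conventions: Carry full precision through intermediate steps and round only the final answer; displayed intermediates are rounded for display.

x=43.254536 y=0.543513

recognized (one wheel, involute flank): single-mesh tooth geometry, m = 3.749, N = 24
pitch radius r_p = m·N/2 = 3.749·24/2 = 44.988000
base radius r_b = r_p·cos α = 44.988000·cos 24.556° = 40.919084
roll angle φ = 19.647° = 0.34290484 rad
x = r_b·(cos φ + φ·sin φ) = 43.254536
y = r_b·(sin φ − φ·cos φ) = 0.543513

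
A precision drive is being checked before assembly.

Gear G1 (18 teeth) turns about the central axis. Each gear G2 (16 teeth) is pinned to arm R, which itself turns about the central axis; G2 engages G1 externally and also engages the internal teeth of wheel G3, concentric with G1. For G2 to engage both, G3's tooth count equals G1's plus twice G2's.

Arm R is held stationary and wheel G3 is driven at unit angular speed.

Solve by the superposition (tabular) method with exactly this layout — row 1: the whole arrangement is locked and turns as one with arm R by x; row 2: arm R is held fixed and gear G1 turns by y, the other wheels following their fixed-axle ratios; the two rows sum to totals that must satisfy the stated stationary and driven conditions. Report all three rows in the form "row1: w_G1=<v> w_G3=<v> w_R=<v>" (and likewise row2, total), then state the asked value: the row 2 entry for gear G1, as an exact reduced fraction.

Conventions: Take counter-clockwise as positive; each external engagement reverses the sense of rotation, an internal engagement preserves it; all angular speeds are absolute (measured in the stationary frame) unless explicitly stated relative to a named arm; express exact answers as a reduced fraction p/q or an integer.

recognized (axles ride arm R): planetary set, 18/16/50 teeth
row 1: whole set turns with the arm by x
superposition row 2 [arm held]: sun y, ring −(18/50)·y, arm 0
boundary: total ω_arm = x = 0 and total ω_ring = x − (18/50)·y = 1  ⇒  y = -25/9, x = 0
row 2 ring = −(18/50)·(-25/9) = 1
totals (row 1 + row 2): sun 0 + (-25/9) = -25/9, ring 0 + 1 = 1, arm 0 + 0 = 0
asked cell (row2, sun) = -25/9

row1: w_G1=0 w_G3=0 w_R=0
row2: w_G1=-25/9 w_G3=1 w_R=0
total: w_G1=-25/9 w_G3=1 w_R=0
asked value: -25/9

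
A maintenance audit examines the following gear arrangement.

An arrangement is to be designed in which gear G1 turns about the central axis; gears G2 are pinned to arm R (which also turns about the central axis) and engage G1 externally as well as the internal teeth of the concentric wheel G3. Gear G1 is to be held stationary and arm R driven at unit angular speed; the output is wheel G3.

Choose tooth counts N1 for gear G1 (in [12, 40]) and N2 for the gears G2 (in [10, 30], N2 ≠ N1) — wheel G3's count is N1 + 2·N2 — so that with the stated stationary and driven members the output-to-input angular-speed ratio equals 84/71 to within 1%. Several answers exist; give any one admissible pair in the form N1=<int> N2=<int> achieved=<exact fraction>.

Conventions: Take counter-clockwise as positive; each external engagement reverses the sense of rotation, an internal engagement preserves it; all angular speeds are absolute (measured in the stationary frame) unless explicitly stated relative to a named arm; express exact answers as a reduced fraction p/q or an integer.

design class (target 84/71): planetary set
Willis with ω_sun = 0: ω_ring/ω_arm = (N1+N3)/N3; set equal to 84/71  ⇒  N3/N1 = 1/(84/71 − 1) = 71/13
N3 = N1 + 2·N2  ⇒  N2/N1 = (N3/N1 − 1)/2 = (71/13 − 1)/2 = 29/13
smallest multiple with N1 ≥ 12 and N2 ≥ 10: k = 1  ⇒  N1 = 1·13 = 13, N2 = 1·29 = 29 (N1 ≤ 40, N2 ≤ 30, N2 ≠ N1 ✓), N3 = 13 + 2·29 = 71
check: (N1+N3)/N3 with N1 = 13, N3 = 71 gives 84/71; |achieved − target| = 0 ≤ 21/1775 ✓

N1=13 N2=29 achieved=84/71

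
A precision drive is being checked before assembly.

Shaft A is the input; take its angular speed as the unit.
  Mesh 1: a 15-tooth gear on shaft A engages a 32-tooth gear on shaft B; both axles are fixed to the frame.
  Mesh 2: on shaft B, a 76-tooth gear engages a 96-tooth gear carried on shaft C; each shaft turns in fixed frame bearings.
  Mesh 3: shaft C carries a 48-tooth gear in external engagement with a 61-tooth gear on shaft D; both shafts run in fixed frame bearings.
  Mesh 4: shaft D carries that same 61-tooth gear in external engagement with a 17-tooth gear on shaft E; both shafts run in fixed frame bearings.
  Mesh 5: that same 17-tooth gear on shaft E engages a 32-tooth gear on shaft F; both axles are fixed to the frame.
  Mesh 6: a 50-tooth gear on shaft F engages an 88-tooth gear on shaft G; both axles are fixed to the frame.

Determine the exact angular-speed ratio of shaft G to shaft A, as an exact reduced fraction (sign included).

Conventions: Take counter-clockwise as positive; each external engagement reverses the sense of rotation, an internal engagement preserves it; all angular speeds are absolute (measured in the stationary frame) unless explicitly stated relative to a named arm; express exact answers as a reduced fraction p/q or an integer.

class = fixed-axis compound train [6 meshes; 6 ratios multiply, 6 sense flips]
mesh 1 [15T→32T]: running ratio 15/32, sense −
mesh 2 [76T→96T]: running ratio 95/256, sense +
mesh 3 [48T→61T]: running ratio 285/976, sense −
mesh 4 [61T→17T]: running ratio 285/272, sense +
mesh 5 [17T→32T]: running ratio 285/512, sense −
mesh 6 [50T→88T]: running ratio 7125/22528, sense +
ω_out/ω_in = 7125/22528

7125/22528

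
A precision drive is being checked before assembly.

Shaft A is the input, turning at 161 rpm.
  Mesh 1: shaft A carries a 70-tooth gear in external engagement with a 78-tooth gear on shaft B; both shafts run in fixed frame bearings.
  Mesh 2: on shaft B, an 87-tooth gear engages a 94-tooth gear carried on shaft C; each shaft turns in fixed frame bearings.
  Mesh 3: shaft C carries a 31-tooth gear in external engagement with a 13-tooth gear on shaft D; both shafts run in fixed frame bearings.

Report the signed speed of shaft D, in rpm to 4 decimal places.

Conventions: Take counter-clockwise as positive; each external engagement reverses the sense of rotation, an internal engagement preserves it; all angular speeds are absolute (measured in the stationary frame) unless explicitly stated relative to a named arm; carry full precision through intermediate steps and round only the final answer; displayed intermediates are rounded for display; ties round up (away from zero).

-318.8886 rpm

3-mesh fixed-axis compound train (all bearings frame-fixed)
mesh 1 [70T→78T]: ω = 161.0000×70/78 = 144.4872 rpm, sense flips to −
mesh 2 [87T→94T]: ω = 144.4872×87/94 = 133.7275 rpm, sense flips to +
mesh 3 [31T→13T]: ω = 133.7275×31/13 = 318.8886 rpm, sense flips to −
signed output speed = -318.8886 rpm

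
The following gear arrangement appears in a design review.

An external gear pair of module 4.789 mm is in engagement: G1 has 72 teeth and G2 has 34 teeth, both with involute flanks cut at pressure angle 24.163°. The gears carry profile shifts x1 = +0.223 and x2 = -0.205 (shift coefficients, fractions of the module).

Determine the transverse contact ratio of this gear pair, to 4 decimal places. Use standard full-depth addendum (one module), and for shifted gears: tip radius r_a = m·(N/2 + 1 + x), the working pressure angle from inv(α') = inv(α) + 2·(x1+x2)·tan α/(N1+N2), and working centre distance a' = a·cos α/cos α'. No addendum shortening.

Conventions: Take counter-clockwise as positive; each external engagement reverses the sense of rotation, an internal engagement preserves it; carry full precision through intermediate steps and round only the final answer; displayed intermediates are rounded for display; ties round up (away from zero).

1.5689

class = single-mesh tooth geometry [involute pair 72T × 34T, m = 4.789]
base radii: r_b1 = 157.298762, r_b2 = 74.279971
tip radii: r_a1 = 178.260947, r_a2 = 85.220255
inv(α') = inv(24.163°) + 2·(+0.223-0.205)·tan α/(72+34) = 0.02707030  ⇒  α' = 24.20629°
a' = a·cos α / cos α' = 253.8170·cos 24.163°/cos 24.20629° = 253.903129
action lengths: √(r_a1²−r_b1²) = 83.869331, √(r_a2²−r_b2²) = 41.772931
base pitch p_b = π·m·cos α = 13.726907
CR = (83.869331 + 41.772931 − 253.903129·sin 24.20629°)/13.726907 = 1.568898
contact ratio ≈ 1.5689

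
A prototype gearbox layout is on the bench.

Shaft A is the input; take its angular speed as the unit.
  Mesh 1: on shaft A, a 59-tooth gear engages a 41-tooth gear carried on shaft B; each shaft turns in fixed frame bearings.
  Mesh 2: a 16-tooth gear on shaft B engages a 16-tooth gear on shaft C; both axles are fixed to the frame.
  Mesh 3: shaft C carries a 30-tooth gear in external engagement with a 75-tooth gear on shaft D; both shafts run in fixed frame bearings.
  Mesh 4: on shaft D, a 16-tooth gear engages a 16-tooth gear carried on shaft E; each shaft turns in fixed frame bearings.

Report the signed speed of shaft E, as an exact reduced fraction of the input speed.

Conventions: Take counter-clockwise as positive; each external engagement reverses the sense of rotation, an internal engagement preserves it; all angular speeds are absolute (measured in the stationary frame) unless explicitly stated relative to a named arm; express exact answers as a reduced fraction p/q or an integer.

4-mesh fixed-axis compound train (all bearings frame-fixed)
mesh 1 [59T→41T]: |ω|/ω_in = 1×59/41 = 59/41, sense flips to −
mesh 2 [16T→16T]: |ω|/ω_in = (59/41)×16/16 = 59/41, sense flips to +
mesh 3 [30T→75T]: |ω|/ω_in = (59/41)×30/75 = 118/205, sense flips to −
mesh 4 [16T→16T]: |ω|/ω_in = (118/205)×16/16 = 118/205, sense flips to +
signed output speed (× input speed) = 118/205

118/205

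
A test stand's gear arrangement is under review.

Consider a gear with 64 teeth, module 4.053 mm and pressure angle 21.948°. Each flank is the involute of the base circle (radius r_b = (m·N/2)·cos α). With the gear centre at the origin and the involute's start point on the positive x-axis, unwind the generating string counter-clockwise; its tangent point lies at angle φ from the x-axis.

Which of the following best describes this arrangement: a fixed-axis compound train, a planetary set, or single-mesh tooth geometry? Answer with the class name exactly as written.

single-mesh tooth geometry

class = single-mesh tooth geometry [base-circle involute, m = 4.053, 64T]
classification: single-mesh tooth geometry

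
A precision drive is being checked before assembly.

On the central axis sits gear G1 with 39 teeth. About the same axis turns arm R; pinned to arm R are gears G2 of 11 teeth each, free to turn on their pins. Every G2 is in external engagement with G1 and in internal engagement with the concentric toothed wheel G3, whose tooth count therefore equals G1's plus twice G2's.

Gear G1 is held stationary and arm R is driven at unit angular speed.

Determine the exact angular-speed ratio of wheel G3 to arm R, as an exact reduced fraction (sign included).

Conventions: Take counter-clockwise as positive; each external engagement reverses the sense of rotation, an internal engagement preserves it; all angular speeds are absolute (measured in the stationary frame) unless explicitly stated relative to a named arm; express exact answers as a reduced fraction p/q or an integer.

100/61

class = planetary set [G3 = 39+2·11 = 61; Willis about the carrier]
ring teeth: 39 + 2·11 = 61
39(ω_sun−ω_arm) = −61(ω_ring−ω_arm),  ω_sun = 0, ω_arm = 1
ω_ring = 1 − (39/61)(0−1) = 100/61
ω_out/ω_in = 100/61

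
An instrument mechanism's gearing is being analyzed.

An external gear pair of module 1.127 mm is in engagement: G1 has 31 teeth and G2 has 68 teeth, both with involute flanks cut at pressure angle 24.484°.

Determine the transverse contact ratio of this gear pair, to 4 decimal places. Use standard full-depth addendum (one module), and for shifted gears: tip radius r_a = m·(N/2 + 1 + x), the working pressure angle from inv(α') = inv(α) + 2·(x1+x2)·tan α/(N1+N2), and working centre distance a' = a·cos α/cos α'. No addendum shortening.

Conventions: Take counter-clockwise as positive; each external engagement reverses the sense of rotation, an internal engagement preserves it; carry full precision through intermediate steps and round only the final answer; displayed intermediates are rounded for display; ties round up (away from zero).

1.5396

topology: single-mesh involute geometry — m = 1.127, 31T/68T pair
base radii: r_b1 = 15.897681, r_b2 = 34.872332
tip radii: r_a1 = 18.595500, r_a2 = 39.445000
no profile shift: α' = α, a' = a
action lengths: √(r_a1²−r_b1²) = 9.646573, √(r_a2²−r_b2²) = 18.434437
base pitch p_b = π·m·cos α = 3.222196
CR = (9.646573 + 18.434437 − 55.786500·sin 24.48400°)/3.222196 = 1.539603
contact ratio ≈ 1.5396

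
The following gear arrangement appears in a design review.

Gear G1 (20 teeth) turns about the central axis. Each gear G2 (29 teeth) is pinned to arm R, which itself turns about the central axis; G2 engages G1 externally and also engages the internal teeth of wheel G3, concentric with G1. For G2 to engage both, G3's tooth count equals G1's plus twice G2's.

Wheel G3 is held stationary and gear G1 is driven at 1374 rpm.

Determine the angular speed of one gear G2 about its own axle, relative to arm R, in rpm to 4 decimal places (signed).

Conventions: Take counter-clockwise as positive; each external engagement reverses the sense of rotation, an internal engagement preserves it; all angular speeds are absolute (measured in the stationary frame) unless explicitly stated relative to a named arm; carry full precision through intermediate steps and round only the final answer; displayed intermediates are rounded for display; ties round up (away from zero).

-754.2013 rpm

class = planetary set [G3 = 20+2·29 = 78; Willis about the carrier]
normalise by the input: solve with ω_sun = 1, then scale by 1374 rpm
ring teeth: 20 + 2·29 = 78
20(ω_sun−ω_arm) = −78(ω_ring−ω_arm),  ω_ring = 0, ω_sun = 1
20(1−ω_arm) = −78(0−ω_arm)  ⇒  98·ω_arm = 20  ⇒  ω_arm = 10/49
sun–planet mesh: 20·(1−10/49) = −29·(ω_p−ω_arm)  ⇒  ω_p−ω_arm = -780/1421
scale: ω_p−ω_arm = -780/1421 × 1374 rpm = -754.2013 rpm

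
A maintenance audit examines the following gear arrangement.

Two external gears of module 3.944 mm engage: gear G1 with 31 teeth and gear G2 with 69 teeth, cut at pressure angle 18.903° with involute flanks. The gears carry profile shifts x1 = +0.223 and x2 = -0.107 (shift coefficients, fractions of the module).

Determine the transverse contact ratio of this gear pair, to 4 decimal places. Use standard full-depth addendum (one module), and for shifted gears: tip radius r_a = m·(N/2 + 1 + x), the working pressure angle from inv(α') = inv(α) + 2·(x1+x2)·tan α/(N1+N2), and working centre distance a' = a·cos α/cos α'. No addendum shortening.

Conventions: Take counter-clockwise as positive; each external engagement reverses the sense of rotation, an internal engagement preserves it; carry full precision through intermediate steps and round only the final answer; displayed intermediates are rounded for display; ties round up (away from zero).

1.7416

class = single-mesh tooth geometry [involute pair 31T × 69T, m = 3.944]
base radii: r_b1 = 57.835053, r_b2 = 128.729635
tip radii: r_a1 = 65.955512, r_a2 = 139.589992
inv(α') = inv(18.903°) + 2·(+0.223-0.107)·tan α/(31+69) = 0.01330989  ⇒  α' = 19.28289°
a' = a·cos α / cos α' = 197.2000·cos 18.903°/cos 19.28289° = 197.653103
action lengths: √(r_a1²−r_b1²) = 31.705460, √(r_a2²−r_b2²) = 53.981914
base pitch p_b = π·m·cos α = 11.722205
CR = (31.705460 + 53.981914 − 197.653103·sin 19.28289°)/11.722205 = 1.741642
contact ratio ≈ 1.7416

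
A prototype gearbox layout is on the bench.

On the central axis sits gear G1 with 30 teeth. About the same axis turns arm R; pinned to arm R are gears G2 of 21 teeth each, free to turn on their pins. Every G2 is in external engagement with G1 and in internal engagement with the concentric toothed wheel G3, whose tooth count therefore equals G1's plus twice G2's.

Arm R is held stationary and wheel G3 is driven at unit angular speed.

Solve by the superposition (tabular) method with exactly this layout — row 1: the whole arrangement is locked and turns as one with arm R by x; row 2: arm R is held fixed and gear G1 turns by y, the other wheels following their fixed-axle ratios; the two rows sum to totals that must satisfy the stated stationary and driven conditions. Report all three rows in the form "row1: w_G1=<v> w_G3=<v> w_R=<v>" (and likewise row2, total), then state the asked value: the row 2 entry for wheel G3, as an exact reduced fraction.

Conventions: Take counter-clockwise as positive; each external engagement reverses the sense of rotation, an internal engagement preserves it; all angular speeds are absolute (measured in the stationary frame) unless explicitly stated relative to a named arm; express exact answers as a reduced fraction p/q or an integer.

topology: planetary set — G1 30T / G2 21T / G3 72T, arm = carrier (Willis)
superposition row 1 [locked train]: every member turns x
row 2: sun turns y, ring = −(30/72)·y, arm 0
boundary: total ω_arm = x = 0 and total ω_ring = x − (30/72)·y = 1  ⇒  y = -12/5, x = 0
row 2 ring = −(30/72)·(-12/5) = 1
totals (row 1 + row 2): sun 0 + (-12/5) = -12/5, ring 0 + 1 = 1, arm 0 + 0 = 0
asked cell (row2, ring) = 1

row1: w_G1=0 w_G3=0 w_R=0
row2: w_G1=-12/5 w_G3=1 w_R=0
total: w_G1=-12/5 w_G3=1 w_R=0
asked value: 1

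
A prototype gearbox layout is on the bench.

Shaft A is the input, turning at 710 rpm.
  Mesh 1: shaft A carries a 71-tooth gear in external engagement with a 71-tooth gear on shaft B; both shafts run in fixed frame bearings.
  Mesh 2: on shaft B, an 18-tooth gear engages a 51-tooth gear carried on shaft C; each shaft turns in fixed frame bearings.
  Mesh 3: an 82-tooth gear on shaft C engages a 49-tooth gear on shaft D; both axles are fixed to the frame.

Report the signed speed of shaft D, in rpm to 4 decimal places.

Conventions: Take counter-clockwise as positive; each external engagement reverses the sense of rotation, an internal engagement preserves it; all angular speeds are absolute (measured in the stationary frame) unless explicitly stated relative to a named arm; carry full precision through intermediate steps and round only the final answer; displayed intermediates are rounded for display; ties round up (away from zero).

3-mesh fixed-axis compound train (all bearings frame-fixed)
mesh 1 [71T→71T]: ω = 710.0000×71/71 = 710.0000 rpm, sense flips to −
mesh 2 [18T→51T]: ω = 710.0000×18/51 = 250.5882 rpm, sense flips to +
mesh 3 [82T→49T]: ω = 250.5882×82/49 = 419.3517 rpm, sense flips to −
signed output speed = -419.3517 rpm

-419.3517 rpm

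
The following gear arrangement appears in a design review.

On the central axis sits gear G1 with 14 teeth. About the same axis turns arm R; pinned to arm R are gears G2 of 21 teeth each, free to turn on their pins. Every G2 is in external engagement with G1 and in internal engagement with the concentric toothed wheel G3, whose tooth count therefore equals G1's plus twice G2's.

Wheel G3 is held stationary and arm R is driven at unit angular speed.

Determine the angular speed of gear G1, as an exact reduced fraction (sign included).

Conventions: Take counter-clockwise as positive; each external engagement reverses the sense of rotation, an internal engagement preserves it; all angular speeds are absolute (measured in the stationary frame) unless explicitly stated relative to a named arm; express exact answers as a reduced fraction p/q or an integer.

5

planetary set (14T centre, 21T on arm, 56T internal) — Willis relation
ring teeth: 14 + 2·21 = 56
14(ω_sun−ω_arm) = −56(ω_ring−ω_arm),  ω_ring = 0, ω_arm = 1
ω_sun = 1 − (56/14)(0−1) = 5
exact speed ratio = 5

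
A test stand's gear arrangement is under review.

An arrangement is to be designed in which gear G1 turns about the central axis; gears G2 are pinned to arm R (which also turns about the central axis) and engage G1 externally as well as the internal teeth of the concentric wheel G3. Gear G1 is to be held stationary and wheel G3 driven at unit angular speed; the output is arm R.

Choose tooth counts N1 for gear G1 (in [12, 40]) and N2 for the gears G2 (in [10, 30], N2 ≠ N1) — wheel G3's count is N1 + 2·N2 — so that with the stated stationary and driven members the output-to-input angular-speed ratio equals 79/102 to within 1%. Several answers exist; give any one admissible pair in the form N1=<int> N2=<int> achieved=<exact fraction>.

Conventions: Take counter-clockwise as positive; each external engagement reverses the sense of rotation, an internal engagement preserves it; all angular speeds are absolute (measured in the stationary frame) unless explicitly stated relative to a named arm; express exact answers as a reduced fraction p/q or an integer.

N1=23 N2=28 achieved=79/102

topology: planetary set — design target 79/102, arm = carrier (Willis)
Willis with ω_sun = 0: ω_arm/ω_ring = N3/(N1+N3); set equal to 79/102  ⇒  N3/N1 = (79/102)/(1 − 79/102) = 79/23
N3 = N1 + 2·N2  ⇒  N2/N1 = (N3/N1 − 1)/2 = (79/23 − 1)/2 = 28/23
smallest multiple with N1 ≥ 12 and N2 ≥ 10: k = 1  ⇒  N1 = 1·23 = 23, N2 = 1·28 = 28 (N1 ≤ 40, N2 ≤ 30, N2 ≠ N1 ✓), N3 = 23 + 2·28 = 79
check: N3/(N1+N3) with N1 = 23, N3 = 79 gives 79/102; |achieved − target| = 0 ≤ 79/10200 ✓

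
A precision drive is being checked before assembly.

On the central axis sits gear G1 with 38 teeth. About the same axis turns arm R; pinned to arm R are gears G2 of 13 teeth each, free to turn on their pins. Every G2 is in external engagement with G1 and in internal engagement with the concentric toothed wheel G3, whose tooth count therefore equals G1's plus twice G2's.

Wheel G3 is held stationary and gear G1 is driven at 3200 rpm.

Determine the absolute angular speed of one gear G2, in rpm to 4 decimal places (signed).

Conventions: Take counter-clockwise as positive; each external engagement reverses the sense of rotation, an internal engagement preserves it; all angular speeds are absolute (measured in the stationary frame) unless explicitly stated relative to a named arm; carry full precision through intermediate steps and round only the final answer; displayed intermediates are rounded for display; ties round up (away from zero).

-4676.9231 rpm

recognized (axles ride arm R): planetary set, 38/13/64 teeth
normalise by the input: solve with ω_sun = 1, then scale by 3200 rpm
ring teeth: 38 + 2·13 = 64
38(ω_sun−ω_arm) = −64(ω_ring−ω_arm),  ω_ring = 0, ω_sun = 1
38(1−ω_arm) = −64(0−ω_arm)  ⇒  102·ω_arm = 38  ⇒  ω_arm = 19/51
sun–planet mesh: 38·(1−19/51) = −13·(ω_p−ω_arm)  ⇒  ω_p−ω_arm = -1216/663
ω_p = 19/51 − 1216/663 = -19/13
scale: ω_p = -19/13 × 3200 rpm = -4676.9231 rpm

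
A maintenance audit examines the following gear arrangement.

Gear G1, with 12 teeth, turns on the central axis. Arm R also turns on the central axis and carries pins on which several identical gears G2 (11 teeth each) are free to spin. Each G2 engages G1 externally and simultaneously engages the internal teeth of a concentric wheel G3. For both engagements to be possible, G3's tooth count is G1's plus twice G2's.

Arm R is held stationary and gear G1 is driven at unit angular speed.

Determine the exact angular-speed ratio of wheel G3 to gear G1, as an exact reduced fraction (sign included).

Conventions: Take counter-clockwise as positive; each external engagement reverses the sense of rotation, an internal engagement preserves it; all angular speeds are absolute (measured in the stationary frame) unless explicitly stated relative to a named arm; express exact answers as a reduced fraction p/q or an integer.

-6/17

planetary set (12T centre, 11T on arm, 34T internal) — Willis relation
ring teeth: 12 + 2·11 = 34
12(ω_sun−ω_arm) = −34(ω_ring−ω_arm),  ω_arm = 0, ω_sun = 1
ω_ring = 0 − (12/34)(1−0) = -6/17
ω_out/ω_in = -6/17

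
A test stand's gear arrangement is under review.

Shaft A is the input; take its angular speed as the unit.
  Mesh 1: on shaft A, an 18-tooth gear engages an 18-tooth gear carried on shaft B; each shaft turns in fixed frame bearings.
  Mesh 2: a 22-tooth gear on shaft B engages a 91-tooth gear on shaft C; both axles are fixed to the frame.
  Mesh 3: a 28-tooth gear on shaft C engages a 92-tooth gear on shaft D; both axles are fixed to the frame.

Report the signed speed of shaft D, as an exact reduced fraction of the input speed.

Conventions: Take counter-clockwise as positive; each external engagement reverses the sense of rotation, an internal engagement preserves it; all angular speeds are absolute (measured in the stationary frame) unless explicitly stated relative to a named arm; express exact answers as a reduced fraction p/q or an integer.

3-mesh fixed-axis compound train (all bearings frame-fixed)
mesh 1 [18T→18T]: |ω|/ω_in = 1×18/18 = 1, sense flips to −
mesh 2 [22T→91T]: |ω|/ω_in = 1×22/91 = 22/91, sense flips to +
mesh 3 [28T→92T]: |ω|/ω_in = (22/91)×28/92 = 22/299, sense flips to −
signed output speed (× input speed) = -22/299

-22/299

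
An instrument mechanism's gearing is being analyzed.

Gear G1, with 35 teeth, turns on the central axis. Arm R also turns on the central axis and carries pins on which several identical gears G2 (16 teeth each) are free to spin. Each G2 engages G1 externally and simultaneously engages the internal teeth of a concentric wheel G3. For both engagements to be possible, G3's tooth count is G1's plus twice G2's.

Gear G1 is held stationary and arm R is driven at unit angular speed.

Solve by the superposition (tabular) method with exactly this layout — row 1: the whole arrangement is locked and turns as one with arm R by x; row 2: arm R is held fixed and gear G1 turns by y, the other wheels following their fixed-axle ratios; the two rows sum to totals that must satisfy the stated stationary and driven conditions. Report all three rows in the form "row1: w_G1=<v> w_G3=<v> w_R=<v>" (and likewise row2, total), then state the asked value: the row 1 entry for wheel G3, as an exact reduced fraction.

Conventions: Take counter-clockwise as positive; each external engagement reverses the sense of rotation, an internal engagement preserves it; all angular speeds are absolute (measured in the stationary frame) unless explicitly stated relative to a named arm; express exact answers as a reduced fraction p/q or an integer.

topology: planetary set — G1 35T / G2 16T / G3 67T, arm = carrier (Willis)
row 1 (train locked, turned with arm): all members turn x
superposition row 2 [arm held]: sun y, ring −(35/67)·y, arm 0
boundary: total ω_sun = x + y = 0 and total ω_arm = x = 1  ⇒  y = -1, x = 1
row 2 ring = −(35/67)·(-1) = 35/67
totals (row 1 + row 2): sun 1 + (-1) = 0, ring 1 + 35/67 = 102/67, arm 1 + 0 = 1
asked cell (row1, ring) = 1

row1: w_G1=1 w_G3=1 w_R=1
row2: w_G1=-1 w_G3=35/67 w_R=0
total: w_G1=0 w_G3=102/67 w_R=1
asked value: 1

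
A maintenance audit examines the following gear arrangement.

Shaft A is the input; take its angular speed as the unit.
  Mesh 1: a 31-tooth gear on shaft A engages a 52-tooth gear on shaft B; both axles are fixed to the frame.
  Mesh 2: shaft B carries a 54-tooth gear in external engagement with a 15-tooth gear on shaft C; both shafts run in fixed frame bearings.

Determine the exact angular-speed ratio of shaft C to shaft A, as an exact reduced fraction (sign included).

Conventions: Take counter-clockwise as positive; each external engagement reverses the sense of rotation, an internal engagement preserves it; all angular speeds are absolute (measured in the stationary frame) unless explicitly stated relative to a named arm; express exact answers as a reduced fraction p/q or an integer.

class = fixed-axis compound train [2 meshes; 2 ratios multiply, 2 sense flips]
mesh 1 [31T→52T]: running ratio 31/52, sense −
mesh 2 [54T→15T]: running ratio 279/130, sense +
ω_out/ω_in = 279/130

279/130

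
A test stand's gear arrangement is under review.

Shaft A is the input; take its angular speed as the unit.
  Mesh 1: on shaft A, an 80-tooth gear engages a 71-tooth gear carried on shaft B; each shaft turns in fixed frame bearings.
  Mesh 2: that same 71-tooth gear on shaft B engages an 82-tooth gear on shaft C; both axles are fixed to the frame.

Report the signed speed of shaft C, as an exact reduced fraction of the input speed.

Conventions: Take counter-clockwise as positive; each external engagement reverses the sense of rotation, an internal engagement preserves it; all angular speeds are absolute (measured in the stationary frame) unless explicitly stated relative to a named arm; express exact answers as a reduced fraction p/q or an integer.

40/41

2-mesh fixed-axis compound train (all bearings frame-fixed)
mesh 1 [80T→71T]: |ω|/ω_in = 1×80/71 = 80/71, sense flips to −
mesh 2 [71T→82T]: |ω|/ω_in = (80/71)×71/82 = 40/41, sense flips to +
signed output speed (× input speed) = 40/41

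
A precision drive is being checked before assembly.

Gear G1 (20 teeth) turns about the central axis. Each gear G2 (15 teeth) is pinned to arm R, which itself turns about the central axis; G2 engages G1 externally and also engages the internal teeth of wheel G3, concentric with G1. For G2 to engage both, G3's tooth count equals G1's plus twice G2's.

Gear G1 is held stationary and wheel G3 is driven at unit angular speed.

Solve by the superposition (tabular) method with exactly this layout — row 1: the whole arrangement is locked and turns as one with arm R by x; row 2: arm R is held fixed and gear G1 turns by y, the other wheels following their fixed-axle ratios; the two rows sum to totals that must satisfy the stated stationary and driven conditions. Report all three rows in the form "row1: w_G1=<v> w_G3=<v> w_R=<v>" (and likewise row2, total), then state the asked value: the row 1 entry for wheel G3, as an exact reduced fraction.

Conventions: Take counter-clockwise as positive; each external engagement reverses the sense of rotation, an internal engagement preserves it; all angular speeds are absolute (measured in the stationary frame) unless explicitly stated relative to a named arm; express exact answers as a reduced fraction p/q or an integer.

row1: w_G1=5/7 w_G3=5/7 w_R=5/7
row2: w_G1=-5/7 w_G3=2/7 w_R=0
total: w_G1=0 w_G3=1 w_R=5/7
asked value: 5/7

recognized (axles ride arm R): planetary set, 20/15/50 teeth
row 1 — lock + rotate with arm: ω_sun = ω_ring = ω_arm = x
row 2 (arm held, sun turns y): ω_ring = −(20/50)·y, ω_arm = 0
boundary: total ω_sun = x + y = 0 and total ω_ring = x − (20/50)·y = 1  ⇒  y = -5/7, x = 5/7
row 2 ring = −(20/50)·(-5/7) = 2/7
totals (row 1 + row 2): sun 5/7 + (-5/7) = 0, ring 5/7 + 2/7 = 1, arm 5/7 + 0 = 5/7
asked cell (row1, ring) = 5/7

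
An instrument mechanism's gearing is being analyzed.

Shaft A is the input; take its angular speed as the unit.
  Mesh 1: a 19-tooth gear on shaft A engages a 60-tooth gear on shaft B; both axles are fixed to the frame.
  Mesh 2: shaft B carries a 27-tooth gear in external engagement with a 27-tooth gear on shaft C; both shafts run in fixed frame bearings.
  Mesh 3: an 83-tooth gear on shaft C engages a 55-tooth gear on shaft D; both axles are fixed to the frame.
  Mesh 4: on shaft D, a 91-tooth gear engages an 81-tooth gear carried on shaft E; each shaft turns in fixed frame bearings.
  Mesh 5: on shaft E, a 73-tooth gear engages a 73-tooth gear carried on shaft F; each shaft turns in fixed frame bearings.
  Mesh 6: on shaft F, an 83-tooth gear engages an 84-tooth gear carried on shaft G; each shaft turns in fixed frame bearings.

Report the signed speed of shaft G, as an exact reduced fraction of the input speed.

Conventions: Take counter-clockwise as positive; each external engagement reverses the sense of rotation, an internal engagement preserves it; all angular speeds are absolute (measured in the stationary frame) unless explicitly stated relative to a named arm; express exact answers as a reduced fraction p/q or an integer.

1701583/3207600

6-mesh fixed-axis compound train (all bearings frame-fixed)
mesh 1 [19T→60T]: |ω|/ω_in = 1×19/60 = 19/60, sense flips to −
mesh 2 [27T→27T]: |ω|/ω_in = (19/60)×27/27 = 19/60, sense flips to +
mesh 3 [83T→55T]: |ω|/ω_in = (19/60)×83/55 = 1577/3300, sense flips to −
mesh 4 [91T→81T]: |ω|/ω_in = (1577/3300)×91/81 = 143507/267300, sense flips to +
mesh 5 [73T→73T]: |ω|/ω_in = (143507/267300)×73/73 = 143507/267300, sense flips to −
mesh 6 [83T→84T]: |ω|/ω_in = (143507/267300)×83/84 = 1701583/3207600, sense flips to +
signed output speed (× input speed) = 1701583/3207600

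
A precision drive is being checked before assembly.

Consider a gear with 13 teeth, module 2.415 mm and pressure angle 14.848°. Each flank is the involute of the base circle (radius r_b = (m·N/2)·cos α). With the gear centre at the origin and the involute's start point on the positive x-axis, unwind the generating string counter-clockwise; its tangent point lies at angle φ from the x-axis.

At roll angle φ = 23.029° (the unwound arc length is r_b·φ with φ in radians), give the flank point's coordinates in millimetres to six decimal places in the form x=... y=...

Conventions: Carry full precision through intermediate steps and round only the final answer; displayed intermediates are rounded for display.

x=16.349910 y=0.323136

single-mesh involute tooth geometry (13T wheel at module 2.415)
pitch radius r_p = m·N/2 = 2.415·13/2 = 15.697500
base radius r_b = r_p·cos α = 15.697500·cos 14.848° = 15.173346
roll angle φ = 23.029° = 0.40193187 rad
x = r_b·(cos φ + φ·sin φ) = 16.349910
y = r_b·(sin φ − φ·cos φ) = 0.323136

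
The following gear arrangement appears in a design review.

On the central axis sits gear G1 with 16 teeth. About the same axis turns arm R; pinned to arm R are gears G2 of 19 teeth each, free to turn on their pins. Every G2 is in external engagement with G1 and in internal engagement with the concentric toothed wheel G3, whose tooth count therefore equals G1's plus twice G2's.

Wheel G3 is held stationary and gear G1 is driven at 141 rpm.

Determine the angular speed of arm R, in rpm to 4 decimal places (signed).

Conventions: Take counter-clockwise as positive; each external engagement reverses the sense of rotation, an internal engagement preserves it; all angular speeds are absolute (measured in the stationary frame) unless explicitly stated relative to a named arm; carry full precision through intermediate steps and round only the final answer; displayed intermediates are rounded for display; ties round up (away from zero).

+32.2286 rpm

class = planetary set [G3 = 16+2·19 = 54; Willis about the carrier]
normalise by the input: solve with ω_sun = 1, then scale by 141 rpm
ring teeth: 16 + 2·19 = 54
16(ω_sun−ω_arm) = −54(ω_ring−ω_arm),  ω_ring = 0, ω_sun = 1
16(1−ω_arm) = −54(0−ω_arm)  ⇒  70·ω_arm = 16  ⇒  ω_arm = 8/35
scale: ω_arm = 8/35 × 141 rpm = +32.2286 rpm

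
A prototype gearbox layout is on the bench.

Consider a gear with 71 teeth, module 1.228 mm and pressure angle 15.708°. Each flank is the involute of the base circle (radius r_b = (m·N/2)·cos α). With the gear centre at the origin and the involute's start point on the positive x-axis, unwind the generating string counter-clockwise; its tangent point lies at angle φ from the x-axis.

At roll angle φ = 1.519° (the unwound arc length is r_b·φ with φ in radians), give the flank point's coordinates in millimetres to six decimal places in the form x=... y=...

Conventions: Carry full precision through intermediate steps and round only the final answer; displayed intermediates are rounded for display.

x=41.980682 y=0.000261

class = single-mesh tooth geometry [base-circle involute, m = 1.228, 71T]
pitch radius r_p = m·N/2 = 1.228·71/2 = 43.594000
base radius r_b = r_p·cos α = 43.594000·cos 15.708° = 41.965936
roll angle φ = 1.519° = 0.02651155 rad
x = r_b·(cos φ + φ·sin φ) = 41.980682
y = r_b·(sin φ − φ·cos φ) = 0.000261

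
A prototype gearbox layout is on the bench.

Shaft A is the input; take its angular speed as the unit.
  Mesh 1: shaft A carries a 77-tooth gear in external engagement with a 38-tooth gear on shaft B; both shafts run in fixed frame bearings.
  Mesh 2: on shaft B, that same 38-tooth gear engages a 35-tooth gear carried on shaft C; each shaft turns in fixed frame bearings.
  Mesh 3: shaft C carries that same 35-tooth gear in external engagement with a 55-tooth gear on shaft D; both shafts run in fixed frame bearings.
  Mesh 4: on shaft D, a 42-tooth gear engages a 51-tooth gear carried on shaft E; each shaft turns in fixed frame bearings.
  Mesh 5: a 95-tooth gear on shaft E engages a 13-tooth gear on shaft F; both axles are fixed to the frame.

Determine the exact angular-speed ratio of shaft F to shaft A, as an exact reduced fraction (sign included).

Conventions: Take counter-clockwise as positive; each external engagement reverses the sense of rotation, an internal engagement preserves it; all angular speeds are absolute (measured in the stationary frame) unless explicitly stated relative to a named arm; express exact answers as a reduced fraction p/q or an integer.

class = fixed-axis compound train [5 meshes; 5 ratios multiply, 5 sense flips]
mesh 1 [77T→38T]: running ratio 77/38, sense −
mesh 2 [38T→35T]: running ratio 11/5, sense +
mesh 3 [35T→55T]: running ratio 7/5, sense −
mesh 4 [42T→51T]: running ratio 98/85, sense +
mesh 5 [95T→13T]: running ratio 1862/221, sense −
ω_out/ω_in = -1862/221

-1862/221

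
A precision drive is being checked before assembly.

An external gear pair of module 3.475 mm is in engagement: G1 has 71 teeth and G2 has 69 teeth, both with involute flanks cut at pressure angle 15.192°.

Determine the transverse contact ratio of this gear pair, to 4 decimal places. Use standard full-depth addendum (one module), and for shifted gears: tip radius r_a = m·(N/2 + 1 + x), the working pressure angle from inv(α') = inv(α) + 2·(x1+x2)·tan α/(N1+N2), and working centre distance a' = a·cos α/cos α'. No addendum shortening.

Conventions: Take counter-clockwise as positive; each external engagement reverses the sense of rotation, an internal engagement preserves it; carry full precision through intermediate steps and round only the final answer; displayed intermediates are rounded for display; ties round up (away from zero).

class = single-mesh tooth geometry [involute pair 71T × 69T, m = 3.475]
base radii: r_b1 = 119.051362, r_b2 = 115.697803
tip radii: r_a1 = 126.837500, r_a2 = 123.362500
no profile shift: α' = α, a' = a
action lengths: √(r_a1²−r_b1²) = 43.755280, √(r_a2²−r_b2²) = 42.805664
base pitch p_b = π·m·cos α = 10.535518
CR = (43.755280 + 42.805664 − 243.250000·sin 15.19200°)/10.535518 = 2.165646
contact ratio ≈ 2.1656

2.1656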